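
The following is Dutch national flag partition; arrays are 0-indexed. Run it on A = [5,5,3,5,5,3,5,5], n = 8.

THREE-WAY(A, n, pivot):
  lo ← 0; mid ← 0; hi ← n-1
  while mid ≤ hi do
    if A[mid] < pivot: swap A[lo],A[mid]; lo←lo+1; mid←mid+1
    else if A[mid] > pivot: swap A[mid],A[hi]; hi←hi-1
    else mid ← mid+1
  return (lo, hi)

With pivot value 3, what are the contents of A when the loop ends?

pivot = 3; lo=0, mid=0, hi=7
A[mid]=5>3: swap A[0],A[7]; hi=6 → [5,5,3,5,5,3,5,5]
A[mid]=5>3: swap A[0],A[6]; hi=5 → [5,5,3,5,5,3,5,5]
A[mid]=5>3: swap A[0],A[5]; hi=4 → [3,5,3,5,5,5,5,5]
A[mid]=3=3: mid=1
A[mid]=5>3: swap A[1],A[4]; hi=3 → [3,5,3,5,5,5,5,5]
A[mid]=5>3: swap A[1],A[3]; hi=2 → [3,5,3,5,5,5,5,5]
A[mid]=5>3: swap A[1],A[2]; hi=1 → [3,3,5,5,5,5,5,5]
A[mid]=3=3: mid=2
end: lo=0, hi=1; A = [3,3,5,5,5,5,5,5]

[3,3,5,5,5,5,5,5]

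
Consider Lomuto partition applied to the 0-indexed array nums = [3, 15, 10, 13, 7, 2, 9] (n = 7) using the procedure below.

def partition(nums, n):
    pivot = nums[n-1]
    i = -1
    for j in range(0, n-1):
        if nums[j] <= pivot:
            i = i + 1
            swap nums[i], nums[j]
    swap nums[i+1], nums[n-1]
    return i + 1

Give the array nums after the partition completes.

pivot = nums[6] = 9; i = -1
j=0: nums[0]=3 ≤ 9 → i=0, swap nums[0],nums[0] (no change) → [3, 15, 10, 13, 7, 2, 9]
j=1: nums[1]=15 > 9 → no swap
j=2: nums[2]=10 > 9 → no swap
j=3: nums[3]=13 > 9 → no swap
j=4: nums[4]=7 ≤ 9 → i=1, swap nums[1],nums[4] → [3, 7, 10, 13, 15, 2, 9]
j=5: nums[5]=2 ≤ 9 → i=2, swap nums[2],nums[5] → [3, 7, 2, 13, 15, 10, 9]
final swap nums[3],nums[6] → [3, 7, 2, 9, 15, 10, 13]; return 3

[3, 7, 2, 9, 15, 10, 13]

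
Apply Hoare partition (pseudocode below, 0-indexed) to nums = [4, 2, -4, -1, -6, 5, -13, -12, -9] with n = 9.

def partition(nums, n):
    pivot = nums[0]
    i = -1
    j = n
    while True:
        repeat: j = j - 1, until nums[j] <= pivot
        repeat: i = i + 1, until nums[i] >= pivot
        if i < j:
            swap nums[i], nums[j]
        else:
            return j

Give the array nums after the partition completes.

pivot=4
j stops at 8 (-9), i stops at 0 (4); swap ⇒ [-9, 2, -4, -1, -6, 5, -13, -12, 4]
j stops at 7 (-12), i stops at 5 (5); swap ⇒ [-9, 2, -4, -1, -6, -12, -13, 5, 4]
j stops at 6, i stops at 7; i≥j ⇒ return 6. nums=[-9, 2, -4, -1, -6, -12, -13, 5, 4]

[-9, 2, -4, -1, -6, -12, -13, 5, 4]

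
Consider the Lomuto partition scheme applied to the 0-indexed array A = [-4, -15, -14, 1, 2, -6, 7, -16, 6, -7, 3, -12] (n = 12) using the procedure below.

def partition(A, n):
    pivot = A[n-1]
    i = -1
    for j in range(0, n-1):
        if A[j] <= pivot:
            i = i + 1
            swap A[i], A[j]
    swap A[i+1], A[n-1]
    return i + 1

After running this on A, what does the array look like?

pivot=-12, i=-1
j=0: -4>-12, skip
j=1: -15≤-12, i=0, swap(0,1) ⇒ [-15, -4, -14, 1, 2, -6, 7, -16, 6, -7, 3, -12]
j=2: -14≤-12, i=1, swap(1,2) ⇒ [-15, -14, -4, 1, 2, -6, 7, -16, 6, -7, 3, -12]
j=3: 1>-12, skip
j=4: 2>-12, skip
j=5: -6>-12, skip
j=6: 7>-12, skip
j=7: -16≤-12, i=2, swap(2,7) ⇒ [-15, -14, -16, 1, 2, -6, 7, -4, 6, -7, 3, -12]
j=8: 6>-12, skip
j=9: -7>-12, skip
j=10: 3>-12, skip
swap(3,11) ⇒ [-15, -14, -16, -12, 2, -6, 7, -4, 6, -7, 3, 1]; return 3

[-15, -14, -16, -12, 2, -6, 7, -4, 6, -7, 3, 1]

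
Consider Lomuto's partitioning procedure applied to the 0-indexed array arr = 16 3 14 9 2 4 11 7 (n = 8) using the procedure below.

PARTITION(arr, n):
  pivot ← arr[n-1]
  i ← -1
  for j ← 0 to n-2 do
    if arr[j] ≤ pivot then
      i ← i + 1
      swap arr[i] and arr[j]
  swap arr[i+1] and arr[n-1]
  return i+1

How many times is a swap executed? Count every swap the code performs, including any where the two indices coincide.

4

pivot=7, i=-1
j=0: 16>7, skip
j=1: 3≤7, i=0, swap(0,1) ⇒ 3 16 14 9 2 4 11 7
j=2: 14>7, skip
j=3: 9>7, skip
j=4: 2≤7, i=1, swap(1,4) ⇒ 3 2 14 9 16 4 11 7
j=5: 4≤7, i=2, swap(2,5) ⇒ 3 2 4 9 16 14 11 7
j=6: 11>7, skip
swap(3,7) ⇒ 3 2 4 7 16 14 11 9; return 3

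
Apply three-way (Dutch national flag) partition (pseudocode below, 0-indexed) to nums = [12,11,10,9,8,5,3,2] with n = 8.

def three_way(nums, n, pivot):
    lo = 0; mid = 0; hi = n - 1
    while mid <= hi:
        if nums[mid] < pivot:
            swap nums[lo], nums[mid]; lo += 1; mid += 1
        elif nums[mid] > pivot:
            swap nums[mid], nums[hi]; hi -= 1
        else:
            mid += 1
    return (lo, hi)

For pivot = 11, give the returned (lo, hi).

(6, 6)

pivot = 11; lo=0, mid=0, hi=7
nums[mid]=12>11: swap nums[0],nums[7]; hi=6 → [2,11,10,9,8,5,3,12]
nums[mid]=2<11: swap nums[0],nums[0]; lo=1,mid=1 → [2,11,10,9,8,5,3,12]
nums[mid]=11=11: mid=2
nums[mid]=10<11: swap nums[1],nums[2]; lo=2,mid=3 → [2,10,11,9,8,5,3,12]
nums[mid]=9<11: swap nums[2],nums[3]; lo=3,mid=4 → [2,10,9,11,8,5,3,12]
nums[mid]=8<11: swap nums[3],nums[4]; lo=4,mid=5 → [2,10,9,8,11,5,3,12]
nums[mid]=5<11: swap nums[4],nums[5]; lo=5,mid=6 → [2,10,9,8,5,11,3,12]
nums[mid]=3<11: swap nums[5],nums[6]; lo=6,mid=7 → [2,10,9,8,5,3,11,12]
end: lo=6, hi=6; nums = [2,10,9,8,5,3,11,12]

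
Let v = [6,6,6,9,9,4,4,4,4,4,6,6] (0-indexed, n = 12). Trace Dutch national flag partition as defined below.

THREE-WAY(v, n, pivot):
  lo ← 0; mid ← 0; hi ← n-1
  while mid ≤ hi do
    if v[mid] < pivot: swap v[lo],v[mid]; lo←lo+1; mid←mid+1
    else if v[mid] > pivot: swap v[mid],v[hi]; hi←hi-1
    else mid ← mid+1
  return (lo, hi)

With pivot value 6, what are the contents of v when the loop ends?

pivot = 6; lo=0, mid=0, hi=11
v[mid]=6=6: mid=1
v[mid]=6=6: mid=2
v[mid]=6=6: mid=3
v[mid]=9>6: swap v[3],v[11]; hi=10 → [6,6,6,6,9,4,4,4,4,4,6,9]
v[mid]=6=6: mid=4
v[mid]=9>6: swap v[4],v[10]; hi=9 → [6,6,6,6,6,4,4,4,4,4,9,9]
v[mid]=6=6: mid=5
v[mid]=4<6: swap v[0],v[5]; lo=1,mid=6 → [4,6,6,6,6,6,4,4,4,4,9,9]
v[mid]=4<6: swap v[1],v[6]; lo=2,mid=7 → [4,4,6,6,6,6,6,4,4,4,9,9]
v[mid]=4<6: swap v[2],v[7]; lo=3,mid=8 → [4,4,4,6,6,6,6,6,4,4,9,9]
v[mid]=4<6: swap v[3],v[8]; lo=4,mid=9 → [4,4,4,4,6,6,6,6,6,4,9,9]
v[mid]=4<6: swap v[4],v[9]; lo=5,mid=10 → [4,4,4,4,4,6,6,6,6,6,9,9]
end: lo=5, hi=9; v = [4,4,4,4,4,6,6,6,6,6,9,9]

[4,4,4,4,4,6,6,6,6,6,9,9]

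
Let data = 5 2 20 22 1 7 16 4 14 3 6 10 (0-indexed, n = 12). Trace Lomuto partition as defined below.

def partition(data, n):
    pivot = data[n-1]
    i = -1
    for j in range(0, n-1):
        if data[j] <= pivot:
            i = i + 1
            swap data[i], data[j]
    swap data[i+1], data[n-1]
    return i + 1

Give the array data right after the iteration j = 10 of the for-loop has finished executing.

pivot = data[11] = 10; i = -1
j=0: data[0]=5 ≤ 10 → i=0, swap data[0],data[0] (no change) → 5 2 20 22 1 7 16 4 14 3 6 10
j=1: data[1]=2 ≤ 10 → i=1, swap data[1],data[1] (no change) → 5 2 20 22 1 7 16 4 14 3 6 10
j=2: data[2]=20 > 10 → no swap
j=3: data[3]=22 > 10 → no swap
j=4: data[4]=1 ≤ 10 → i=2, swap data[2],data[4] → 5 2 1 22 20 7 16 4 14 3 6 10
j=5: data[5]=7 ≤ 10 → i=3, swap data[3],data[5] → 5 2 1 7 20 22 16 4 14 3 6 10
j=6: data[6]=16 > 10 → no swap
j=7: data[7]=4 ≤ 10 → i=4, swap data[4],data[7] → 5 2 1 7 4 22 16 20 14 3 6 10
j=8: data[8]=14 > 10 → no swap
j=9: data[9]=3 ≤ 10 → i=5, swap data[5],data[9] → 5 2 1 7 4 3 16 20 14 22 6 10
j=10: data[10]=6 ≤ 10 → i=6, swap data[6],data[10] → 5 2 1 7 4 3 6 20 14 22 16 10
(after j=10) data = 5 2 1 7 4 3 6 20 14 22 16 10

5 2 1 7 4 3 6 20 14 22 16 10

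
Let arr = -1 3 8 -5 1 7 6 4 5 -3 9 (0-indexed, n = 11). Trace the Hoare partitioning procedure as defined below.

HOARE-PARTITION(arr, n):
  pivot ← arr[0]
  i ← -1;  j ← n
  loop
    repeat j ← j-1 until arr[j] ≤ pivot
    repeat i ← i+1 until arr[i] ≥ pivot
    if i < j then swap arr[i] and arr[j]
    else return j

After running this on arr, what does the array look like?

pivot=-1
j stops at 9 (-3), i stops at 0 (-1); swap ⇒ -3 3 8 -5 1 7 6 4 5 -1 9
j stops at 3 (-5), i stops at 1 (3); swap ⇒ -3 -5 8 3 1 7 6 4 5 -1 9
j stops at 1, i stops at 2; i≥j ⇒ return 1. arr=-3 -5 8 3 1 7 6 4 5 -1 9

-3 -5 8 3 1 7 6 4 5 -1 9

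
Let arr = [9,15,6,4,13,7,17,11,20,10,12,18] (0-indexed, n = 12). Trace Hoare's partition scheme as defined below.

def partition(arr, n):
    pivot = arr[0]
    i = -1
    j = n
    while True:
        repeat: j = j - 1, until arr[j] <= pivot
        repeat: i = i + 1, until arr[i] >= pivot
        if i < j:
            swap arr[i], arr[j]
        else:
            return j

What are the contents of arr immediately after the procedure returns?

pivot = arr[0] = 9; i = -1, j = 12
j→5 (arr[5]=7≤9), i→0 (arr[0]=9≥9); i<j, swap → [7,15,6,4,13,9,17,11,20,10,12,18]
j→3 (arr[3]=4≤9), i→1 (arr[1]=15≥9); i<j, swap → [7,4,6,15,13,9,17,11,20,10,12,18]
j→2, i→3; i≥j, return j=2. arr = [7,4,6,15,13,9,17,11,20,10,12,18]

[7,4,6,15,13,9,17,11,20,10,12,18]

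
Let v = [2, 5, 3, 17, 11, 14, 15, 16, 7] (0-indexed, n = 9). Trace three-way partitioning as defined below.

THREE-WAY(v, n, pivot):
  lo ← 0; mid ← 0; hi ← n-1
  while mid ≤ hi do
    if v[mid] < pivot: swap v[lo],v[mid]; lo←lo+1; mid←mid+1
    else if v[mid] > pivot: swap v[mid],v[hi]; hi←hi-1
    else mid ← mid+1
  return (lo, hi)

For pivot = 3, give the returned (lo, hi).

lo=0 mid=0 hi=8
2<3: swap(0,0), lo=1 mid=1 ⇒ [2, 5, 3, 17, 11, 14, 15, 16, 7]
5>3: swap(1,8), hi=7 ⇒ [2, 7, 3, 17, 11, 14, 15, 16, 5]
7>3: swap(1,7), hi=6 ⇒ [2, 16, 3, 17, 11, 14, 15, 7, 5]
16>3: swap(1,6), hi=5 ⇒ [2, 15, 3, 17, 11, 14, 16, 7, 5]
15>3: swap(1,5), hi=4 ⇒ [2, 14, 3, 17, 11, 15, 16, 7, 5]
14>3: swap(1,4), hi=3 ⇒ [2, 11, 3, 17, 14, 15, 16, 7, 5]
11>3: swap(1,3), hi=2 ⇒ [2, 17, 3, 11, 14, 15, 16, 7, 5]
17>3: swap(1,2), hi=1 ⇒ [2, 3, 17, 11, 14, 15, 16, 7, 5]
3=3: mid=2
done. lo=1 hi=1; v=[2, 3, 17, 11, 14, 15, 16, 7, 5]

(1, 1)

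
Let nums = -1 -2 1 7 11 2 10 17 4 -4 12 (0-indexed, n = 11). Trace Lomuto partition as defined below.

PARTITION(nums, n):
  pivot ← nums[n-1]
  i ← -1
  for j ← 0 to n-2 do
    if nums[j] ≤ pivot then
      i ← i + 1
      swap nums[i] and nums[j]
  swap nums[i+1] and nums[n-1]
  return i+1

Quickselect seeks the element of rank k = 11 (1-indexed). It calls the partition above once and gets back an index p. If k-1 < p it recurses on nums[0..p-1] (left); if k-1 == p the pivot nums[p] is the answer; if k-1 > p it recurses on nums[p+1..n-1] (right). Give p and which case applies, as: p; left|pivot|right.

pivot=12, i=-1
j=0: -1≤12, i=0, swap(0,0) ⇒ -1 -2 1 7 11 2 10 17 4 -4 12
j=1: -2≤12, i=1, swap(1,1) ⇒ -1 -2 1 7 11 2 10 17 4 -4 12
j=2: 1≤12, i=2, swap(2,2) ⇒ -1 -2 1 7 11 2 10 17 4 -4 12
j=3: 7≤12, i=3, swap(3,3) ⇒ -1 -2 1 7 11 2 10 17 4 -4 12
j=4: 11≤12, i=4, swap(4,4) ⇒ -1 -2 1 7 11 2 10 17 4 -4 12
j=5: 2≤12, i=5, swap(5,5) ⇒ -1 -2 1 7 11 2 10 17 4 -4 12
j=6: 10≤12, i=6, swap(6,6) ⇒ -1 -2 1 7 11 2 10 17 4 -4 12
j=7: 17>12, skip
j=8: 4≤12, i=7, swap(7,8) ⇒ -1 -2 1 7 11 2 10 4 17 -4 12
j=9: -4≤12, i=8, swap(8,9) ⇒ -1 -2 1 7 11 2 10 4 -4 17 12
swap(9,10) ⇒ -1 -2 1 7 11 2 10 4 -4 12 17; return 9
p = 9; k-1 = 10 > 9 ⇒ right

9; right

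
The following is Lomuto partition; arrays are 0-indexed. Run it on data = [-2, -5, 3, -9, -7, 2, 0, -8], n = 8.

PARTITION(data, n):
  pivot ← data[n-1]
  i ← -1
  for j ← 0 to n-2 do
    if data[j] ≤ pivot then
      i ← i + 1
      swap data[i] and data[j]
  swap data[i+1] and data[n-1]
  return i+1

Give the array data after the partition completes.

[-9, -8, 3, -2, -7, 2, 0, -5]

pivot=-8, i=-1
j=0: -2>-8, skip
j=1: -5>-8, skip
j=2: 3>-8, skip
j=3: -9≤-8, i=0, swap(0,3) ⇒ [-9, -5, 3, -2, -7, 2, 0, -8]
j=4: -7>-8, skip
j=5: 2>-8, skip
j=6: 0>-8, skip
swap(1,7) ⇒ [-9, -8, 3, -2, -7, 2, 0, -5]; return 1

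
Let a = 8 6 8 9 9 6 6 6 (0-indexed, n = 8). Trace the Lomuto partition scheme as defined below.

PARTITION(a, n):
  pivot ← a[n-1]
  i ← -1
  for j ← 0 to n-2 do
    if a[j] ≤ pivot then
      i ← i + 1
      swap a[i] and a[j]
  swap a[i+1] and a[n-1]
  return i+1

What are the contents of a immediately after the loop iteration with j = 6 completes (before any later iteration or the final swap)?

pivot=6, i=-1
j=0: 8>6, skip
j=1: 6≤6, i=0, swap(0,1) ⇒ 6 8 8 9 9 6 6 6
j=2: 8>6, skip
j=3: 9>6, skip
j=4: 9>6, skip
j=5: 6≤6, i=1, swap(1,5) ⇒ 6 6 8 9 9 8 6 6
j=6: 6≤6, i=2, swap(2,6) ⇒ 6 6 6 9 9 8 8 6
(after j=6) a = 6 6 6 9 9 8 8 6

6 6 6 9 9 8 8 6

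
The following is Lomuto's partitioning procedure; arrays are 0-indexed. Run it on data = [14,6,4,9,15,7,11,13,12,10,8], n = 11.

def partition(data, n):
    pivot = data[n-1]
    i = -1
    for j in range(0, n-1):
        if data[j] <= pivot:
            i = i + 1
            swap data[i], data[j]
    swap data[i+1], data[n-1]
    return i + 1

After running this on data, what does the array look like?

pivot = data[10] = 8; i = -1
j=0: data[0]=14 > 8 → no swap
j=1: data[1]=6 ≤ 8 → i=0, swap data[0],data[1] → [6,14,4,9,15,7,11,13,12,10,8]
j=2: data[2]=4 ≤ 8 → i=1, swap data[1],data[2] → [6,4,14,9,15,7,11,13,12,10,8]
j=3: data[3]=9 > 8 → no swap
j=4: data[4]=15 > 8 → no swap
j=5: data[5]=7 ≤ 8 → i=2, swap data[2],data[5] → [6,4,7,9,15,14,11,13,12,10,8]
j=6: data[6]=11 > 8 → no swap
j=7: data[7]=13 > 8 → no swap
j=8: data[8]=12 > 8 → no swap
j=9: data[9]=10 > 8 → no swap
final swap data[3],data[10] → [6,4,7,8,15,14,11,13,12,10,9]; return 3

[6,4,7,8,15,14,11,13,12,10,9]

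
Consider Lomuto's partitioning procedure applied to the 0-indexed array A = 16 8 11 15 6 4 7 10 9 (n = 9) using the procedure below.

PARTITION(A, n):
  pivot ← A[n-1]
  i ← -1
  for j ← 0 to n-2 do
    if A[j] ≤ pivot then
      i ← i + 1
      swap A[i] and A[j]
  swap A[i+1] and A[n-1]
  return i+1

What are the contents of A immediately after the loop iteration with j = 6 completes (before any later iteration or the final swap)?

8 6 4 7 16 11 15 10 9

pivot = A[8] = 9; i = -1
j=0: A[0]=16 > 9 → no swap
j=1: A[1]=8 ≤ 9 → i=0, swap A[0],A[1] → 8 16 11 15 6 4 7 10 9
j=2: A[2]=11 > 9 → no swap
j=3: A[3]=15 > 9 → no swap
j=4: A[4]=6 ≤ 9 → i=1, swap A[1],A[4] → 8 6 11 15 16 4 7 10 9
j=5: A[5]=4 ≤ 9 → i=2, swap A[2],A[5] → 8 6 4 15 16 11 7 10 9
j=6: A[6]=7 ≤ 9 → i=3, swap A[3],A[6] → 8 6 4 7 16 11 15 10 9
(after j=6) A = 8 6 4 7 16 11 15 10 9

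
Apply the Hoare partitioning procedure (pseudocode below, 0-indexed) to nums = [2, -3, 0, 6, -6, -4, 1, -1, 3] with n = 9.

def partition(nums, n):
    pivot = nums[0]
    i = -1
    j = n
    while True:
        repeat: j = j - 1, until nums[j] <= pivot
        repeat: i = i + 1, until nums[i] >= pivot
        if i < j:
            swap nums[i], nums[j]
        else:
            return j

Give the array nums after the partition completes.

pivot=2
j stops at 7 (-1), i stops at 0 (2); swap ⇒ [-1, -3, 0, 6, -6, -4, 1, 2, 3]
j stops at 6 (1), i stops at 3 (6); swap ⇒ [-1, -3, 0, 1, -6, -4, 6, 2, 3]
j stops at 5, i stops at 6; i≥j ⇒ return 5. nums=[-1, -3, 0, 1, -6, -4, 6, 2, 3]

[-1, -3, 0, 1, -6, -4, 6, 2, 3]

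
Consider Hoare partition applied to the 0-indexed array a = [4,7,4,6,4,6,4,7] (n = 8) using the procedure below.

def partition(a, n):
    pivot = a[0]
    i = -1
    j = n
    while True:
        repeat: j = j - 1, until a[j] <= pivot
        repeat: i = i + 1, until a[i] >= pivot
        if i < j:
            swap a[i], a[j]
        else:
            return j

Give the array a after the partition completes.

[4,4,4,6,7,6,4,7]

pivot = a[0] = 4; i = -1, j = 8
j→6 (a[6]=4≤4), i→0 (a[0]=4≥4); i<j, swap → [4,7,4,6,4,6,4,7]
j→4 (a[4]=4≤4), i→1 (a[1]=7≥4); i<j, swap → [4,4,4,6,7,6,4,7]
j→2, i→2; i≥j, return j=2. a = [4,4,4,6,7,6,4,7]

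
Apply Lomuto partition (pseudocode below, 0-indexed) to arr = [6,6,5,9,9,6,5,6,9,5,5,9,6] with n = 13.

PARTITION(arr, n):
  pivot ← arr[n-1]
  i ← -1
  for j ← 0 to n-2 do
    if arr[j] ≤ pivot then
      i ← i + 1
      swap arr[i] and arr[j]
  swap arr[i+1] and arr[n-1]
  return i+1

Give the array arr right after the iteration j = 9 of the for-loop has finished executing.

pivot = arr[12] = 6; i = -1
j=0: arr[0]=6 ≤ 6 → i=0, swap arr[0],arr[0] (no change) → [6,6,5,9,9,6,5,6,9,5,5,9,6]
j=1: arr[1]=6 ≤ 6 → i=1, swap arr[1],arr[1] (no change) → [6,6,5,9,9,6,5,6,9,5,5,9,6]
j=2: arr[2]=5 ≤ 6 → i=2, swap arr[2],arr[2] (no change) → [6,6,5,9,9,6,5,6,9,5,5,9,6]
j=3: arr[3]=9 > 6 → no swap
j=4: arr[4]=9 > 6 → no swap
j=5: arr[5]=6 ≤ 6 → i=3, swap arr[3],arr[5] → [6,6,5,6,9,9,5,6,9,5,5,9,6]
j=6: arr[6]=5 ≤ 6 → i=4, swap arr[4],arr[6] → [6,6,5,6,5,9,9,6,9,5,5,9,6]
j=7: arr[7]=6 ≤ 6 → i=5, swap arr[5],arr[7] → [6,6,5,6,5,6,9,9,9,5,5,9,6]
j=8: arr[8]=9 > 6 → no swap
j=9: arr[9]=5 ≤ 6 → i=6, swap arr[6],arr[9] → [6,6,5,6,5,6,5,9,9,9,5,9,6]
(after j=9) arr = [6,6,5,6,5,6,5,9,9,9,5,9,6]

[6,6,5,6,5,6,5,9,9,9,5,9,6]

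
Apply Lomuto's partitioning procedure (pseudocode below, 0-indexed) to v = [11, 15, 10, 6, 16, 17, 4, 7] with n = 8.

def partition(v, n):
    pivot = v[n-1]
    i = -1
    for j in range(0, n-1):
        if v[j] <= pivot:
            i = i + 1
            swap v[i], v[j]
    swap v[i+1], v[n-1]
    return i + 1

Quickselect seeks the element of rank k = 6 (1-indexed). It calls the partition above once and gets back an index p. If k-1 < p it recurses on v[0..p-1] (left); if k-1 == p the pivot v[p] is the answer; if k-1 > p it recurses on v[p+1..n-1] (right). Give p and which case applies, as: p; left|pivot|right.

2; right

pivot = v[7] = 7; i = -1
j=0: v[0]=11 > 7 → no swap
j=1: v[1]=15 > 7 → no swap
j=2: v[2]=10 > 7 → no swap
j=3: v[3]=6 ≤ 7 → i=0, swap v[0],v[3] → [6, 15, 10, 11, 16, 17, 4, 7]
j=4: v[4]=16 > 7 → no swap
j=5: v[5]=17 > 7 → no swap
j=6: v[6]=4 ≤ 7 → i=1, swap v[1],v[6] → [6, 4, 10, 11, 16, 17, 15, 7]
final swap v[2],v[7] → [6, 4, 7, 11, 16, 17, 15, 10]; return 2
p = 2; k-1 = 5 > 2 ⇒ right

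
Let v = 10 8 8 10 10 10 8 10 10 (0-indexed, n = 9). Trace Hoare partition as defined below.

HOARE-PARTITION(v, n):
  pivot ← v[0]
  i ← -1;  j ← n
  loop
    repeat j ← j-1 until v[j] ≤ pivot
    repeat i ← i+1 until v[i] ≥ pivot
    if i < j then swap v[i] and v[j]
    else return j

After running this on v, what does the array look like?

10 8 8 10 8 10 10 10 10

pivot=10
j stops at 8 (10), i stops at 0 (10); swap ⇒ 10 8 8 10 10 10 8 10 10
j stops at 7 (10), i stops at 3 (10); swap ⇒ 10 8 8 10 10 10 8 10 10
j stops at 6 (8), i stops at 4 (10); swap ⇒ 10 8 8 10 8 10 10 10 10
j stops at 5, i stops at 5; i≥j ⇒ return 5. v=10 8 8 10 8 10 10 10 10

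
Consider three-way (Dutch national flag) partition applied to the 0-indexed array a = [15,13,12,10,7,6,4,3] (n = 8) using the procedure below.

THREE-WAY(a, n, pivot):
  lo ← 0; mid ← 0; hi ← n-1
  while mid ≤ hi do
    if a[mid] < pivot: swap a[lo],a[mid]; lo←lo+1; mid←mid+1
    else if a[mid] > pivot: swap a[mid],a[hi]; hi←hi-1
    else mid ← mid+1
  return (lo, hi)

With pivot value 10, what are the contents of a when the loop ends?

pivot = 10; lo=0, mid=0, hi=7
a[mid]=15>10: swap a[0],a[7]; hi=6 → [3,13,12,10,7,6,4,15]
a[mid]=3<10: swap a[0],a[0]; lo=1,mid=1 → [3,13,12,10,7,6,4,15]
a[mid]=13>10: swap a[1],a[6]; hi=5 → [3,4,12,10,7,6,13,15]
a[mid]=4<10: swap a[1],a[1]; lo=2,mid=2 → [3,4,12,10,7,6,13,15]
a[mid]=12>10: swap a[2],a[5]; hi=4 → [3,4,6,10,7,12,13,15]
a[mid]=6<10: swap a[2],a[2]; lo=3,mid=3 → [3,4,6,10,7,12,13,15]
a[mid]=10=10: mid=4
a[mid]=7<10: swap a[3],a[4]; lo=4,mid=5 → [3,4,6,7,10,12,13,15]
end: lo=4, hi=4; a = [3,4,6,7,10,12,13,15]

[3,4,6,7,10,12,13,15]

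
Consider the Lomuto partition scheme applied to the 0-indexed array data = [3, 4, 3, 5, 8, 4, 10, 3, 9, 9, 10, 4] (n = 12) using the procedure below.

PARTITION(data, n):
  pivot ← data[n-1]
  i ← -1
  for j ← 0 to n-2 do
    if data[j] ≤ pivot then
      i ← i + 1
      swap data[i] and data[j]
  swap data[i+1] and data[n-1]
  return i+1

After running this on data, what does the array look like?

pivot=4, i=-1
j=0: 3≤4, i=0, swap(0,0) ⇒ [3, 4, 3, 5, 8, 4, 10, 3, 9, 9, 10, 4]
j=1: 4≤4, i=1, swap(1,1) ⇒ [3, 4, 3, 5, 8, 4, 10, 3, 9, 9, 10, 4]
j=2: 3≤4, i=2, swap(2,2) ⇒ [3, 4, 3, 5, 8, 4, 10, 3, 9, 9, 10, 4]
j=3: 5>4, skip
j=4: 8>4, skip
j=5: 4≤4, i=3, swap(3,5) ⇒ [3, 4, 3, 4, 8, 5, 10, 3, 9, 9, 10, 4]
j=6: 10>4, skip
j=7: 3≤4, i=4, swap(4,7) ⇒ [3, 4, 3, 4, 3, 5, 10, 8, 9, 9, 10, 4]
j=8: 9>4, skip
j=9: 9>4, skip
j=10: 10>4, skip
swap(5,11) ⇒ [3, 4, 3, 4, 3, 4, 10, 8, 9, 9, 10, 5]; return 5

[3, 4, 3, 4, 3, 4, 10, 8, 9, 9, 10, 5]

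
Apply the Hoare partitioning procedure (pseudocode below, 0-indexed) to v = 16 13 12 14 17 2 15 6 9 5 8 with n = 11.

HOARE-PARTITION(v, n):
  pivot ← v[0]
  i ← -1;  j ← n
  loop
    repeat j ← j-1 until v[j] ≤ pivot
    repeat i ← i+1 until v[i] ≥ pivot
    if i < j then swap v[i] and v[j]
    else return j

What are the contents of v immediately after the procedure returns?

pivot=16
j stops at 10 (8), i stops at 0 (16); swap ⇒ 8 13 12 14 17 2 15 6 9 5 16
j stops at 9 (5), i stops at 4 (17); swap ⇒ 8 13 12 14 5 2 15 6 9 17 16
j stops at 8, i stops at 9; i≥j ⇒ return 8. v=8 13 12 14 5 2 15 6 9 17 16

8 13 12 14 5 2 15 6 9 17 16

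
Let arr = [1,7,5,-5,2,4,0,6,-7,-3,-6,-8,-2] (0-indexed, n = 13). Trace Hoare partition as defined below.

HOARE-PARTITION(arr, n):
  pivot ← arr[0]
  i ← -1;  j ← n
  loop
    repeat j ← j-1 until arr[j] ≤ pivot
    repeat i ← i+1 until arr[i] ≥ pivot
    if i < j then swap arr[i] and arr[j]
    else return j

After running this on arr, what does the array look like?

[-2,-8,-6,-5,-3,-7,0,6,4,2,5,7,1]

pivot = arr[0] = 1; i = -1, j = 13
j→12 (arr[12]=-2≤1), i→0 (arr[0]=1≥1); i<j, swap → [-2,7,5,-5,2,4,0,6,-7,-3,-6,-8,1]
j→11 (arr[11]=-8≤1), i→1 (arr[1]=7≥1); i<j, swap → [-2,-8,5,-5,2,4,0,6,-7,-3,-6,7,1]
j→10 (arr[10]=-6≤1), i→2 (arr[2]=5≥1); i<j, swap → [-2,-8,-6,-5,2,4,0,6,-7,-3,5,7,1]
j→9 (arr[9]=-3≤1), i→4 (arr[4]=2≥1); i<j, swap → [-2,-8,-6,-5,-3,4,0,6,-7,2,5,7,1]
j→8 (arr[8]=-7≤1), i→5 (arr[5]=4≥1); i<j, swap → [-2,-8,-6,-5,-3,-7,0,6,4,2,5,7,1]
j→6, i→7; i≥j, return j=6. arr = [-2,-8,-6,-5,-3,-7,0,6,4,2,5,7,1]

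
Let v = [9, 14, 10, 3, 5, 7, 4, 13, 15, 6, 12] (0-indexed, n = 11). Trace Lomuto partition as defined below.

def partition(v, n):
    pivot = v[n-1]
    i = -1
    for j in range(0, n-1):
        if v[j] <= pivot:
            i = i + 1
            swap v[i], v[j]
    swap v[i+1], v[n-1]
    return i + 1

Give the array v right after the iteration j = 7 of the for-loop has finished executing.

[9, 10, 3, 5, 7, 4, 14, 13, 15, 6, 12]

pivot=12, i=-1
j=0: 9≤12, i=0, swap(0,0) ⇒ [9, 14, 10, 3, 5, 7, 4, 13, 15, 6, 12]
j=1: 14>12, skip
j=2: 10≤12, i=1, swap(1,2) ⇒ [9, 10, 14, 3, 5, 7, 4, 13, 15, 6, 12]
j=3: 3≤12, i=2, swap(2,3) ⇒ [9, 10, 3, 14, 5, 7, 4, 13, 15, 6, 12]
j=4: 5≤12, i=3, swap(3,4) ⇒ [9, 10, 3, 5, 14, 7, 4, 13, 15, 6, 12]
j=5: 7≤12, i=4, swap(4,5) ⇒ [9, 10, 3, 5, 7, 14, 4, 13, 15, 6, 12]
j=6: 4≤12, i=5, swap(5,6) ⇒ [9, 10, 3, 5, 7, 4, 14, 13, 15, 6, 12]
j=7: 13>12, skip
(after j=7) v = [9, 10, 3, 5, 7, 4, 14, 13, 15, 6, 12]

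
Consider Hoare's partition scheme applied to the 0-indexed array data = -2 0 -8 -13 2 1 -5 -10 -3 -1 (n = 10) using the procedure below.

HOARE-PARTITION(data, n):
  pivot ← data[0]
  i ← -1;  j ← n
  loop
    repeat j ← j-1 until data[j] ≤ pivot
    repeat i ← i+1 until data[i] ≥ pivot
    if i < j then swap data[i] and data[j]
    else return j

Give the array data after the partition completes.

pivot = data[0] = -2; i = -1, j = 10
j→8 (data[8]=-3≤-2), i→0 (data[0]=-2≥-2); i<j, swap → -3 0 -8 -13 2 1 -5 -10 -2 -1
j→7 (data[7]=-10≤-2), i→1 (data[1]=0≥-2); i<j, swap → -3 -10 -8 -13 2 1 -5 0 -2 -1
j→6 (data[6]=-5≤-2), i→4 (data[4]=2≥-2); i<j, swap → -3 -10 -8 -13 -5 1 2 0 -2 -1
j→4, i→5; i≥j, return j=4. data = -3 -10 -8 -13 -5 1 2 0 -2 -1

-3 -10 -8 -13 -5 1 2 0 -2 -1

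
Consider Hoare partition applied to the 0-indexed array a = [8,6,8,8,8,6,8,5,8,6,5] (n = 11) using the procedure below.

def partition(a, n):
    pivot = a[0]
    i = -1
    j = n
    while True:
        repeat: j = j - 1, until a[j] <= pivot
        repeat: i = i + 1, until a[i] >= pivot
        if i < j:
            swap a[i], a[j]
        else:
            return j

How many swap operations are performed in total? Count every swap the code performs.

pivot = a[0] = 8; i = -1, j = 11
j→10 (a[10]=5≤8), i→0 (a[0]=8≥8); i<j, swap → [5,6,8,8,8,6,8,5,8,6,8]
j→9 (a[9]=6≤8), i→2 (a[2]=8≥8); i<j, swap → [5,6,6,8,8,6,8,5,8,8,8]
j→8 (a[8]=8≤8), i→3 (a[3]=8≥8); i<j, swap → [5,6,6,8,8,6,8,5,8,8,8]
j→7 (a[7]=5≤8), i→4 (a[4]=8≥8); i<j, swap → [5,6,6,8,5,6,8,8,8,8,8]
j→6, i→6; i≥j, return j=6. a = [5,6,6,8,5,6,8,8,8,8,8]

4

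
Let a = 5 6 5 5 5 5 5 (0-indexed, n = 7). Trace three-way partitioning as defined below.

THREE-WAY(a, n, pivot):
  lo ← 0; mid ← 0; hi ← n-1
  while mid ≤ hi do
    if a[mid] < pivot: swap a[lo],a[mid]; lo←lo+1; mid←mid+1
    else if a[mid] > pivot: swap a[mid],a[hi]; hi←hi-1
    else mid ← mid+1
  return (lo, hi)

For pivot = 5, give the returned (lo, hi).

(0, 5)

pivot = 5; lo=0, mid=0, hi=6
a[mid]=5=5: mid=1
a[mid]=6>5: swap a[1],a[6]; hi=5 → 5 5 5 5 5 5 6
a[mid]=5=5: mid=2
a[mid]=5=5: mid=3
a[mid]=5=5: mid=4
a[mid]=5=5: mid=5
a[mid]=5=5: mid=6
end: lo=0, hi=5; a = 5 5 5 5 5 5 6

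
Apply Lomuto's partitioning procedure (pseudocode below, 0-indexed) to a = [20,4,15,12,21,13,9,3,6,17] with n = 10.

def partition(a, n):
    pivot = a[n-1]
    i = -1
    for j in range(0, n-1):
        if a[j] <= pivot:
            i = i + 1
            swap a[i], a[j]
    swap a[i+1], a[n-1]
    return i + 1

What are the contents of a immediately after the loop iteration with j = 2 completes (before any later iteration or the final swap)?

pivot=17, i=-1
j=0: 20>17, skip
j=1: 4≤17, i=0, swap(0,1) ⇒ [4,20,15,12,21,13,9,3,6,17]
j=2: 15≤17, i=1, swap(1,2) ⇒ [4,15,20,12,21,13,9,3,6,17]
(after j=2) a = [4,15,20,12,21,13,9,3,6,17]

[4,15,20,12,21,13,9,3,6,17]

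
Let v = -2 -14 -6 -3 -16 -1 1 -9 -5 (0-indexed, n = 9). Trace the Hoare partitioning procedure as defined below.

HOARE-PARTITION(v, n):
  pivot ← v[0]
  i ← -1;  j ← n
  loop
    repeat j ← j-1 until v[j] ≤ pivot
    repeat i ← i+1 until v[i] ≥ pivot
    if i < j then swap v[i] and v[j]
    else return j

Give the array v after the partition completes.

-5 -14 -6 -3 -16 -9 1 -1 -2

pivot = v[0] = -2; i = -1, j = 9
j→8 (v[8]=-5≤-2), i→0 (v[0]=-2≥-2); i<j, swap → -5 -14 -6 -3 -16 -1 1 -9 -2
j→7 (v[7]=-9≤-2), i→5 (v[5]=-1≥-2); i<j, swap → -5 -14 -6 -3 -16 -9 1 -1 -2
j→5, i→6; i≥j, return j=5. v = -5 -14 -6 -3 -16 -9 1 -1 -2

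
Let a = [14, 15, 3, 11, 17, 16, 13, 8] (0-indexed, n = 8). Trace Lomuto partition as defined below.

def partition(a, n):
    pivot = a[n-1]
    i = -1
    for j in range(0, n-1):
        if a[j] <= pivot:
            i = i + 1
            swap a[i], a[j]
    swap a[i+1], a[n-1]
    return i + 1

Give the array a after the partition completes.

pivot=8, i=-1
j=0: 14>8, skip
j=1: 15>8, skip
j=2: 3≤8, i=0, swap(0,2) ⇒ [3, 15, 14, 11, 17, 16, 13, 8]
j=3: 11>8, skip
j=4: 17>8, skip
j=5: 16>8, skip
j=6: 13>8, skip
swap(1,7) ⇒ [3, 8, 14, 11, 17, 16, 13, 15]; return 1

[3, 8, 14, 11, 17, 16, 13, 15]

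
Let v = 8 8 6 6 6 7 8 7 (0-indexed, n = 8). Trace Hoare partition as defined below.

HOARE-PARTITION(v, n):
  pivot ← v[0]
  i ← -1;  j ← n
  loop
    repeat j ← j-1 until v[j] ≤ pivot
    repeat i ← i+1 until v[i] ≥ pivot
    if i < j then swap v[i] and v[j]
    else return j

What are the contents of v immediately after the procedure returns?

7 8 6 6 6 7 8 8

pivot=8
j stops at 7 (7), i stops at 0 (8); swap ⇒ 7 8 6 6 6 7 8 8
j stops at 6 (8), i stops at 1 (8); swap ⇒ 7 8 6 6 6 7 8 8
j stops at 5, i stops at 6; i≥j ⇒ return 5. v=7 8 6 6 6 7 8 8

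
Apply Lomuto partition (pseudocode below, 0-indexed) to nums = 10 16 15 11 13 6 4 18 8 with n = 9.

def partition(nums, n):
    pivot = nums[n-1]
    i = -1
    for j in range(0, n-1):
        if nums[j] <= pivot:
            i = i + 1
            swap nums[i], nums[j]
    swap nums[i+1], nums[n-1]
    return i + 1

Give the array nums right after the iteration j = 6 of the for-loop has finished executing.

pivot = nums[8] = 8; i = -1
j=0: nums[0]=10 > 8 → no swap
j=1: nums[1]=16 > 8 → no swap
j=2: nums[2]=15 > 8 → no swap
j=3: nums[3]=11 > 8 → no swap
j=4: nums[4]=13 > 8 → no swap
j=5: nums[5]=6 ≤ 8 → i=0, swap nums[0],nums[5] → 6 16 15 11 13 10 4 18 8
j=6: nums[6]=4 ≤ 8 → i=1, swap nums[1],nums[6] → 6 4 15 11 13 10 16 18 8
(after j=6) nums = 6 4 15 11 13 10 16 18 8

6 4 15 11 13 10 16 18 8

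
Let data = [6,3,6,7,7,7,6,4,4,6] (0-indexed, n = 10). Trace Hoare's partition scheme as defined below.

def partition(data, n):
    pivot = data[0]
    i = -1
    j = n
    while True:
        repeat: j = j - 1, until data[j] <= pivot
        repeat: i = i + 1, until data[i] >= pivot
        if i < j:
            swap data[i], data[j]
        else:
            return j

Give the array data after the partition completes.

pivot = data[0] = 6; i = -1, j = 10
j→9 (data[9]=6≤6), i→0 (data[0]=6≥6); i<j, swap → [6,3,6,7,7,7,6,4,4,6]
j→8 (data[8]=4≤6), i→2 (data[2]=6≥6); i<j, swap → [6,3,4,7,7,7,6,4,6,6]
j→7 (data[7]=4≤6), i→3 (data[3]=7≥6); i<j, swap → [6,3,4,4,7,7,6,7,6,6]
j→6 (data[6]=6≤6), i→4 (data[4]=7≥6); i<j, swap → [6,3,4,4,6,7,7,7,6,6]
j→4, i→5; i≥j, return j=4. data = [6,3,4,4,6,7,7,7,6,6]

[6,3,4,4,6,7,7,7,6,6]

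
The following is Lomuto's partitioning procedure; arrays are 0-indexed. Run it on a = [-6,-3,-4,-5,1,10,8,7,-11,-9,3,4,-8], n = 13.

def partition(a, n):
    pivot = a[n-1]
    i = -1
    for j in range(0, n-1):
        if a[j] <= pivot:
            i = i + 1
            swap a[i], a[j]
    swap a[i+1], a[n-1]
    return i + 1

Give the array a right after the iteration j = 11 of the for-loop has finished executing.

pivot = a[12] = -8; i = -1
j=0: a[0]=-6 > -8 → no swap
j=1: a[1]=-3 > -8 → no swap
j=2: a[2]=-4 > -8 → no swap
j=3: a[3]=-5 > -8 → no swap
j=4: a[4]=1 > -8 → no swap
j=5: a[5]=10 > -8 → no swap
j=6: a[6]=8 > -8 → no swap
j=7: a[7]=7 > -8 → no swap
j=8: a[8]=-11 ≤ -8 → i=0, swap a[0],a[8] → [-11,-3,-4,-5,1,10,8,7,-6,-9,3,4,-8]
j=9: a[9]=-9 ≤ -8 → i=1, swap a[1],a[9] → [-11,-9,-4,-5,1,10,8,7,-6,-3,3,4,-8]
j=10: a[10]=3 > -8 → no swap
j=11: a[11]=4 > -8 → no swap
(after j=11) a = [-11,-9,-4,-5,1,10,8,7,-6,-3,3,4,-8]

[-11,-9,-4,-5,1,10,8,7,-6,-3,3,4,-8]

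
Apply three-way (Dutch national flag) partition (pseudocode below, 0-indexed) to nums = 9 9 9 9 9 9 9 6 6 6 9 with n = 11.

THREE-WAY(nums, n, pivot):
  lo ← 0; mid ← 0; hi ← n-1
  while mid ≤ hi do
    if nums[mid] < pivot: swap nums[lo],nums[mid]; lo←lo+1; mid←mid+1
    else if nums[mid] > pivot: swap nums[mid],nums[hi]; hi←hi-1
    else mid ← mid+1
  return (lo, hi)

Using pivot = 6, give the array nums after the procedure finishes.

pivot = 6; lo=0, mid=0, hi=10
nums[mid]=9>6: swap nums[0],nums[10]; hi=9 → 9 9 9 9 9 9 9 6 6 6 9
nums[mid]=9>6: swap nums[0],nums[9]; hi=8 → 6 9 9 9 9 9 9 6 6 9 9
nums[mid]=6=6: mid=1
nums[mid]=9>6: swap nums[1],nums[8]; hi=7 → 6 6 9 9 9 9 9 6 9 9 9
nums[mid]=6=6: mid=2
nums[mid]=9>6: swap nums[2],nums[7]; hi=6 → 6 6 6 9 9 9 9 9 9 9 9
nums[mid]=6=6: mid=3
nums[mid]=9>6: swap nums[3],nums[6]; hi=5 → 6 6 6 9 9 9 9 9 9 9 9
nums[mid]=9>6: swap nums[3],nums[5]; hi=4 → 6 6 6 9 9 9 9 9 9 9 9
nums[mid]=9>6: swap nums[3],nums[4]; hi=3 → 6 6 6 9 9 9 9 9 9 9 9
nums[mid]=9>6: swap nums[3],nums[3]; hi=2 → 6 6 6 9 9 9 9 9 9 9 9
end: lo=0, hi=2; nums = 6 6 6 9 9 9 9 9 9 9 9

6 6 6 9 9 9 9 9 9 9 9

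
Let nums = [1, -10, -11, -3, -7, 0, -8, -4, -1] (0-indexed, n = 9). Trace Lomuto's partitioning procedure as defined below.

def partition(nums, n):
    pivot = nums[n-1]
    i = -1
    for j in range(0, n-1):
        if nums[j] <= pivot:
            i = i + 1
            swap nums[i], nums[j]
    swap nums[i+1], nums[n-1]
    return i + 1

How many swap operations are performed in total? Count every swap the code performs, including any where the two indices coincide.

pivot = nums[8] = -1; i = -1
j=0: nums[0]=1 > -1 → no swap
j=1: nums[1]=-10 ≤ -1 → i=0, swap nums[0],nums[1] → [-10, 1, -11, -3, -7, 0, -8, -4, -1]
j=2: nums[2]=-11 ≤ -1 → i=1, swap nums[1],nums[2] → [-10, -11, 1, -3, -7, 0, -8, -4, -1]
j=3: nums[3]=-3 ≤ -1 → i=2, swap nums[2],nums[3] → [-10, -11, -3, 1, -7, 0, -8, -4, -1]
j=4: nums[4]=-7 ≤ -1 → i=3, swap nums[3],nums[4] → [-10, -11, -3, -7, 1, 0, -8, -4, -1]
j=5: nums[5]=0 > -1 → no swap
j=6: nums[6]=-8 ≤ -1 → i=4, swap nums[4],nums[6] → [-10, -11, -3, -7, -8, 0, 1, -4, -1]
j=7: nums[7]=-4 ≤ -1 → i=5, swap nums[5],nums[7] → [-10, -11, -3, -7, -8, -4, 1, 0, -1]
final swap nums[6],nums[8] → [-10, -11, -3, -7, -8, -4, -1, 0, 1]; return 6

7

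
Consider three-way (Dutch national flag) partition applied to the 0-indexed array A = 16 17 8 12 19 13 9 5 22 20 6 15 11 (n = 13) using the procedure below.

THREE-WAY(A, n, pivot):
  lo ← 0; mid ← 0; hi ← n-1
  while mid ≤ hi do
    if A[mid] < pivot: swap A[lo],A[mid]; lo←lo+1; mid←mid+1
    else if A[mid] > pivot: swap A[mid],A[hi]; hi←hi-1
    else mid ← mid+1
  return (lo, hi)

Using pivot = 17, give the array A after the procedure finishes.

16 8 12 11 13 9 5 15 6 17 20 22 19

lo=0 mid=0 hi=12
16<17: swap(0,0), lo=1 mid=1 ⇒ 16 17 8 12 19 13 9 5 22 20 6 15 11
17=17: mid=2
8<17: swap(1,2), lo=2 mid=3 ⇒ 16 8 17 12 19 13 9 5 22 20 6 15 11
12<17: swap(2,3), lo=3 mid=4 ⇒ 16 8 12 17 19 13 9 5 22 20 6 15 11
19>17: swap(4,12), hi=11 ⇒ 16 8 12 17 11 13 9 5 22 20 6 15 19
11<17: swap(3,4), lo=4 mid=5 ⇒ 16 8 12 11 17 13 9 5 22 20 6 15 19
13<17: swap(4,5), lo=5 mid=6 ⇒ 16 8 12 11 13 17 9 5 22 20 6 15 19
9<17: swap(5,6), lo=6 mid=7 ⇒ 16 8 12 11 13 9 17 5 22 20 6 15 19
5<17: swap(6,7), lo=7 mid=8 ⇒ 16 8 12 11 13 9 5 17 22 20 6 15 19
22>17: swap(8,11), hi=10 ⇒ 16 8 12 11 13 9 5 17 15 20 6 22 19
15<17: swap(7,8), lo=8 mid=9 ⇒ 16 8 12 11 13 9 5 15 17 20 6 22 19
20>17: swap(9,10), hi=9 ⇒ 16 8 12 11 13 9 5 15 17 6 20 22 19
6<17: swap(8,9), lo=9 mid=10 ⇒ 16 8 12 11 13 9 5 15 6 17 20 22 19
done. lo=9 hi=9; A=16 8 12 11 13 9 5 15 6 17 20 22 19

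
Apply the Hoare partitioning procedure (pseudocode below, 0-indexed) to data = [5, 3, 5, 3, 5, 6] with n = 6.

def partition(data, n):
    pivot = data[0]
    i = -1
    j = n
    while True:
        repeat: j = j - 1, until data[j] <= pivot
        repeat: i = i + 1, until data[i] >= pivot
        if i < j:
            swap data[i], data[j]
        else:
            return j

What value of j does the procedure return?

pivot=5
j stops at 4 (5), i stops at 0 (5); swap ⇒ [5, 3, 5, 3, 5, 6]
j stops at 3 (3), i stops at 2 (5); swap ⇒ [5, 3, 3, 5, 5, 6]
j stops at 2, i stops at 3; i≥j ⇒ return 2. data=[5, 3, 3, 5, 5, 6]

2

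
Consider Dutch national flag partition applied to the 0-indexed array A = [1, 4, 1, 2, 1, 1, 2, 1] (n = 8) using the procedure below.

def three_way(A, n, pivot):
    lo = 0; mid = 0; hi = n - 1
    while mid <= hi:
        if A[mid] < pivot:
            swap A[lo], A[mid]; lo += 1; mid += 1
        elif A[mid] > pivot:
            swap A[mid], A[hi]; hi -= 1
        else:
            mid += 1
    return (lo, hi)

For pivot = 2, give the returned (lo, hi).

pivot = 2; lo=0, mid=0, hi=7
A[mid]=1<2: swap A[0],A[0]; lo=1,mid=1 → [1, 4, 1, 2, 1, 1, 2, 1]
A[mid]=4>2: swap A[1],A[7]; hi=6 → [1, 1, 1, 2, 1, 1, 2, 4]
A[mid]=1<2: swap A[1],A[1]; lo=2,mid=2 → [1, 1, 1, 2, 1, 1, 2, 4]
A[mid]=1<2: swap A[2],A[2]; lo=3,mid=3 → [1, 1, 1, 2, 1, 1, 2, 4]
A[mid]=2=2: mid=4
A[mid]=1<2: swap A[3],A[4]; lo=4,mid=5 → [1, 1, 1, 1, 2, 1, 2, 4]
A[mid]=1<2: swap A[4],A[5]; lo=5,mid=6 → [1, 1, 1, 1, 1, 2, 2, 4]
A[mid]=2=2: mid=7
end: lo=5, hi=6; A = [1, 1, 1, 1, 1, 2, 2, 4]

(5, 6)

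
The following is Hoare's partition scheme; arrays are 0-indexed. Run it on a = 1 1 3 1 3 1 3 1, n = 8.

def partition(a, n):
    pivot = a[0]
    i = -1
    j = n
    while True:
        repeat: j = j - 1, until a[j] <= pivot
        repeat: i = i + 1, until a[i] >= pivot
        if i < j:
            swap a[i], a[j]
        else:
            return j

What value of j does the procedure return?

2

pivot=1
j stops at 7 (1), i stops at 0 (1); swap ⇒ 1 1 3 1 3 1 3 1
j stops at 5 (1), i stops at 1 (1); swap ⇒ 1 1 3 1 3 1 3 1
j stops at 3 (1), i stops at 2 (3); swap ⇒ 1 1 1 3 3 1 3 1
j stops at 2, i stops at 3; i≥j ⇒ return 2. a=1 1 1 3 3 1 3 1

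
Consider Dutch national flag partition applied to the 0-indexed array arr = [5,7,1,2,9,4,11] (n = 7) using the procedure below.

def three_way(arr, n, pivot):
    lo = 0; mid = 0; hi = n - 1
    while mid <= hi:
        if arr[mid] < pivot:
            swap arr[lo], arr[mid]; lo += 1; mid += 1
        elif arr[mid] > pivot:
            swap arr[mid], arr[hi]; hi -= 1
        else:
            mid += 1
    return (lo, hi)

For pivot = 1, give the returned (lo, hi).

lo=0 mid=0 hi=6
5>1: swap(0,6), hi=5 ⇒ [11,7,1,2,9,4,5]
11>1: swap(0,5), hi=4 ⇒ [4,7,1,2,9,11,5]
4>1: swap(0,4), hi=3 ⇒ [9,7,1,2,4,11,5]
9>1: swap(0,3), hi=2 ⇒ [2,7,1,9,4,11,5]
2>1: swap(0,2), hi=1 ⇒ [1,7,2,9,4,11,5]
1=1: mid=1
7>1: swap(1,1), hi=0 ⇒ [1,7,2,9,4,11,5]
done. lo=0 hi=0; arr=[1,7,2,9,4,11,5]

(0, 0)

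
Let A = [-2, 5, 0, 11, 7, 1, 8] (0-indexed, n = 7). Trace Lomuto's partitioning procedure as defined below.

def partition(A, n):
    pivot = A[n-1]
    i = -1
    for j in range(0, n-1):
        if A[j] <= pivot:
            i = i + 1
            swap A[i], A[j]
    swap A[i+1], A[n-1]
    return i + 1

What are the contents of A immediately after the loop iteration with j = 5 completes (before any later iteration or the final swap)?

[-2, 5, 0, 7, 1, 11, 8]

pivot = A[6] = 8; i = -1
j=0: A[0]=-2 ≤ 8 → i=0, swap A[0],A[0] (no change) → [-2, 5, 0, 11, 7, 1, 8]
j=1: A[1]=5 ≤ 8 → i=1, swap A[1],A[1] (no change) → [-2, 5, 0, 11, 7, 1, 8]
j=2: A[2]=0 ≤ 8 → i=2, swap A[2],A[2] (no change) → [-2, 5, 0, 11, 7, 1, 8]
j=3: A[3]=11 > 8 → no swap
j=4: A[4]=7 ≤ 8 → i=3, swap A[3],A[4] → [-2, 5, 0, 7, 11, 1, 8]
j=5: A[5]=1 ≤ 8 → i=4, swap A[4],A[5] → [-2, 5, 0, 7, 1, 11, 8]
(after j=5) A = [-2, 5, 0, 7, 1, 11, 8]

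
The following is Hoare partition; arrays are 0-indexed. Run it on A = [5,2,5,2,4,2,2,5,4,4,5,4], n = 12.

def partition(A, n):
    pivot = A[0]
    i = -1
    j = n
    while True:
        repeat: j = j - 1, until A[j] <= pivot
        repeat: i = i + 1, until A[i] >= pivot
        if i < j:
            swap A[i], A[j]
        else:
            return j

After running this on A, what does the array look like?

pivot = A[0] = 5; i = -1, j = 12
j→11 (A[11]=4≤5), i→0 (A[0]=5≥5); i<j, swap → [4,2,5,2,4,2,2,5,4,4,5,5]
j→10 (A[10]=5≤5), i→2 (A[2]=5≥5); i<j, swap → [4,2,5,2,4,2,2,5,4,4,5,5]
j→9 (A[9]=4≤5), i→7 (A[7]=5≥5); i<j, swap → [4,2,5,2,4,2,2,4,4,5,5,5]
j→8, i→9; i≥j, return j=8. A = [4,2,5,2,4,2,2,4,4,5,5,5]

[4,2,5,2,4,2,2,4,4,5,5,5]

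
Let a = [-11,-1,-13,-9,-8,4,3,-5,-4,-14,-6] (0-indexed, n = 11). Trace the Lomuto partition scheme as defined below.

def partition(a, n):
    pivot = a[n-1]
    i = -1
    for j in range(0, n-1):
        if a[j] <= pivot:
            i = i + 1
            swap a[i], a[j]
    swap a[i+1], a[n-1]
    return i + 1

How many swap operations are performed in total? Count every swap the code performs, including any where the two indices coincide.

6

pivot=-6, i=-1
j=0: -11≤-6, i=0, swap(0,0) ⇒ [-11,-1,-13,-9,-8,4,3,-5,-4,-14,-6]
j=1: -1>-6, skip
j=2: -13≤-6, i=1, swap(1,2) ⇒ [-11,-13,-1,-9,-8,4,3,-5,-4,-14,-6]
j=3: -9≤-6, i=2, swap(2,3) ⇒ [-11,-13,-9,-1,-8,4,3,-5,-4,-14,-6]
j=4: -8≤-6, i=3, swap(3,4) ⇒ [-11,-13,-9,-8,-1,4,3,-5,-4,-14,-6]
j=5: 4>-6, skip
j=6: 3>-6, skip
j=7: -5>-6, skip
j=8: -4>-6, skip
j=9: -14≤-6, i=4, swap(4,9) ⇒ [-11,-13,-9,-8,-14,4,3,-5,-4,-1,-6]
swap(5,10) ⇒ [-11,-13,-9,-8,-14,-6,3,-5,-4,-1,4]; return 5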